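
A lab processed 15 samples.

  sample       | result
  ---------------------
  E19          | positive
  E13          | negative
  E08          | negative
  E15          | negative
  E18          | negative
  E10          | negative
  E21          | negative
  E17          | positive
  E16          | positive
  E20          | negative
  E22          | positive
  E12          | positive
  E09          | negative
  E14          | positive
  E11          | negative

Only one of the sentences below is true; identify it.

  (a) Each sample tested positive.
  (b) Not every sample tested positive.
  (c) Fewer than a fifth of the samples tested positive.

|A| = 15, |A ∩ B| = 6, |A ∖ B| = 9.
(a) requires A ⊆ B, i.e. every element of A is in B (|A ∖ B| = 0): false.
(b) requires A ⊄ B (|A ∖ B| ≥ 1): true.
(c) requires |A ∩ B| / |A| < 1/5: false.

(b)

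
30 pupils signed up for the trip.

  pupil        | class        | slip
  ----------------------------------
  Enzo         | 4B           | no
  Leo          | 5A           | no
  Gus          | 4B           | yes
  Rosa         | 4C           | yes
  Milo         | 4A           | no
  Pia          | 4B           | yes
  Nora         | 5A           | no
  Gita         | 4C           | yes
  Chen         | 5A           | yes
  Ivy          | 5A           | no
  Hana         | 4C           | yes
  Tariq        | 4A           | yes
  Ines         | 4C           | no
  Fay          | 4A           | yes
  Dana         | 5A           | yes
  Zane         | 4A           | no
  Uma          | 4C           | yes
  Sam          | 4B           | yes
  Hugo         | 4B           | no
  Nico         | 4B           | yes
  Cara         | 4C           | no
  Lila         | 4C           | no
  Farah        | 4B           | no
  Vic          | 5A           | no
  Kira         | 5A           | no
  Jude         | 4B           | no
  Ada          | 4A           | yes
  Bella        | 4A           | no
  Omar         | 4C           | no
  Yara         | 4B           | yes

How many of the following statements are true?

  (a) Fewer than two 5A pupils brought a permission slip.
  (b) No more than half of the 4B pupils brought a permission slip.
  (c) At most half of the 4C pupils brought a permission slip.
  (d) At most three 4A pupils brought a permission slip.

(a) 5A: |A| = 7, |A ∩ B| = 2; needs |A ∩ B| < 2 — false.
(b) 4B: |A| = 9, |A ∩ B| = 5; needs |A ∩ B| ≤ |A ∖ B| — false.
(c) 4C: |A| = 8, |A ∩ B| = 4; needs |A ∩ B| ≤ |A ∖ B| — true.
(d) 4A: |A| = 6, |A ∩ B| = 3; needs |A ∩ B| ≤ 3 — true.

2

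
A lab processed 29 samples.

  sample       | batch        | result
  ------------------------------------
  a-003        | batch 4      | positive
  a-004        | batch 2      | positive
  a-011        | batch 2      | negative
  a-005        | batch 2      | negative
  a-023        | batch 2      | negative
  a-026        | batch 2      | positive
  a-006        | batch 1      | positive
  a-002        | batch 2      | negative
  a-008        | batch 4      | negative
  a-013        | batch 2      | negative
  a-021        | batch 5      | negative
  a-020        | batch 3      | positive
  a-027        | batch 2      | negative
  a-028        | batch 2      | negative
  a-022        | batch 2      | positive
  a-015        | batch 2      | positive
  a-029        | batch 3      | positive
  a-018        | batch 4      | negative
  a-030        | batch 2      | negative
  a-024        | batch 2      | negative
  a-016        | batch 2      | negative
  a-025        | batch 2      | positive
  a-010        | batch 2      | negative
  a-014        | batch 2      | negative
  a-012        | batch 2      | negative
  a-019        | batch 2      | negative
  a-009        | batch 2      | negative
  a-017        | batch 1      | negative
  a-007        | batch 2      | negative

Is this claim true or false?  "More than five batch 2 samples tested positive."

Truth condition: |A ∩ B| > 5.
|A| = 21, |A ∩ B| = 5, |A ∖ B| = 16.
|A ∩ B| = 5, so the statement is false.

False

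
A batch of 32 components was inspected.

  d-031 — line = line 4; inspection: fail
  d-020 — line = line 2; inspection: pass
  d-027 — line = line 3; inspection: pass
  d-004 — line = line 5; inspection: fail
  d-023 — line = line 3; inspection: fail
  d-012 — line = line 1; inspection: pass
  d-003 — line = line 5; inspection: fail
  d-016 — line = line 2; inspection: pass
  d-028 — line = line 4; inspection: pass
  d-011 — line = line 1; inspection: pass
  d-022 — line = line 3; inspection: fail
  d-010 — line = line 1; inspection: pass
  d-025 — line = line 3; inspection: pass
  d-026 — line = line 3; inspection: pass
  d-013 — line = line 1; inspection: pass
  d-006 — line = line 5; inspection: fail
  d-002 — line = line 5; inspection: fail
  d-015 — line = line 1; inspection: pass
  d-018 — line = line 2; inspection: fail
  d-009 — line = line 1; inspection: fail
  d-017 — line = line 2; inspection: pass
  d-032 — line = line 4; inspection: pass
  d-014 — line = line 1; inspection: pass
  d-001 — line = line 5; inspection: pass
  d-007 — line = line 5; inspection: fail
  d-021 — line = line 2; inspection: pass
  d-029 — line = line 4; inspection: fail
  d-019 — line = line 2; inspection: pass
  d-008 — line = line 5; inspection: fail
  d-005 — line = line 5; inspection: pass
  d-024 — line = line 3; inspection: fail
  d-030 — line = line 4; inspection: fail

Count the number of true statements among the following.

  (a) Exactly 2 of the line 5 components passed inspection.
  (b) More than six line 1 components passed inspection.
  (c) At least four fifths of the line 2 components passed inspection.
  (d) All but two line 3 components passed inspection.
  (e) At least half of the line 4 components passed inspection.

(a) line 5: |A| = 8, |A ∩ B| = 2; needs |A ∩ B| = 2 — true.
(b) line 1: |A| = 7, |A ∩ B| = 6; needs |A ∩ B| > 6 — false.
(c) line 2: |A| = 6, |A ∩ B| = 5; needs |A ∩ B| / |A| ≥ 4/5 — true.
(d) line 3: |A| = 6, |A ∩ B| = 3; needs |A ∖ B| = 2 — false.
(e) line 4: |A| = 5, |A ∩ B| = 2; needs |A ∩ B| ≥ |A ∖ B| — false.

2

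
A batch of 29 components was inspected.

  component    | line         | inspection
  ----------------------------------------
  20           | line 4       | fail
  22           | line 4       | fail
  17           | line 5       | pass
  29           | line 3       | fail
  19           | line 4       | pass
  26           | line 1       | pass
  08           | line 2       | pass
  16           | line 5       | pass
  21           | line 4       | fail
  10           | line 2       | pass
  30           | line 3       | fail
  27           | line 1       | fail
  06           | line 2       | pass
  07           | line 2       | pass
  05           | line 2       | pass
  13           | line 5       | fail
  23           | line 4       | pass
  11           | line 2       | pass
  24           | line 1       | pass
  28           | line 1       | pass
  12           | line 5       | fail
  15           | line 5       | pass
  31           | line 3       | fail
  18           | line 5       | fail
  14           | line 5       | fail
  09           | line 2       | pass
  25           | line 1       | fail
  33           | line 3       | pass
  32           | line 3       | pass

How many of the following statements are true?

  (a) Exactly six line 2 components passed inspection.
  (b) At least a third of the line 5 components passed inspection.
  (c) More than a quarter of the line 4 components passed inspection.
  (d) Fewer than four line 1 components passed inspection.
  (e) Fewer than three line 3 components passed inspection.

(a) line 2: |A| = 7, |A ∩ B| = 7; needs |A ∩ B| = 6 — false.
(b) line 5: |A| = 7, |A ∩ B| = 3; needs |A ∩ B| / |A| ≥ 1/3 — true.
(c) line 4: |A| = 5, |A ∩ B| = 2; needs |A ∩ B| / |A| > 1/4 — true.
(d) line 1: |A| = 5, |A ∩ B| = 3; needs |A ∩ B| < 4 — true.
(e) line 3: |A| = 5, |A ∩ B| = 2; needs |A ∩ B| < 3 — true.

4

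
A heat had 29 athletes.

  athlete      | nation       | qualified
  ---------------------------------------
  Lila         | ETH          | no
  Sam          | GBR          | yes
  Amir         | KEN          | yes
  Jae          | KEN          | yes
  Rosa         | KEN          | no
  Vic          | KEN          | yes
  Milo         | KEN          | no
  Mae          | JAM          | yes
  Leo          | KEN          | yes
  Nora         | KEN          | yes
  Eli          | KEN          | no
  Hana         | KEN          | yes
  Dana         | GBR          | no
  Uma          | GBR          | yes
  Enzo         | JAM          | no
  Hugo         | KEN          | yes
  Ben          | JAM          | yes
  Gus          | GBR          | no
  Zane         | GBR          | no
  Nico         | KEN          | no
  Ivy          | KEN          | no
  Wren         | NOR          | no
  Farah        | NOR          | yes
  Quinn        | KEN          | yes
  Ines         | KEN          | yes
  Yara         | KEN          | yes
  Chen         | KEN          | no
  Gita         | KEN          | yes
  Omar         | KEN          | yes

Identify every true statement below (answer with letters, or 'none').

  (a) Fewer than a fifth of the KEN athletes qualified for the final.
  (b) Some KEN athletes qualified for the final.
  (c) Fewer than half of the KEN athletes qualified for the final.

|A| = 18, |A ∩ B| = 12, |A ∖ B| = 6.
(a) |A ∩ B| / |A| < 1/5: fails.
(b) A ∩ B ≠ ∅ (|A ∩ B| ≥ 1): holds.
(c) |A ∩ B| < |A ∖ B|: fails.

(b)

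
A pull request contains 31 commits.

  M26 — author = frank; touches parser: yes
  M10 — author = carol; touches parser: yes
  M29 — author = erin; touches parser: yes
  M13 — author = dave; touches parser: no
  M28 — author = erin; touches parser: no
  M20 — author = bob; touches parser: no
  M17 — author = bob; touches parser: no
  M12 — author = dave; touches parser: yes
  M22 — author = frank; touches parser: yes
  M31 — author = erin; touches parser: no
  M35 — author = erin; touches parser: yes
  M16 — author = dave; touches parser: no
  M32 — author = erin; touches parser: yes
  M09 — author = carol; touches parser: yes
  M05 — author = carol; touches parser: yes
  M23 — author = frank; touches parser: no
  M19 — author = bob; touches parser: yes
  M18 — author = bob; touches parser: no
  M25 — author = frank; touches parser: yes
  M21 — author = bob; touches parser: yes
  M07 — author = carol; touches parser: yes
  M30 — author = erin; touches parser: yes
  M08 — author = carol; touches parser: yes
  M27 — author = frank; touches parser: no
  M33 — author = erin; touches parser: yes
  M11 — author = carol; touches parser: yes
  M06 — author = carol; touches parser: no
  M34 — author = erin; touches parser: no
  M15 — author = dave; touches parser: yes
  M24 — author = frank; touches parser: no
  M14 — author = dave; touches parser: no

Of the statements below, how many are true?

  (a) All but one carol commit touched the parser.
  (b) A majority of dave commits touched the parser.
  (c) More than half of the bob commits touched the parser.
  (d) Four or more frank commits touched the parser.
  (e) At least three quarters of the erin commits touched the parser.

(a) carol: |A| = 7, |A ∩ B| = 6; needs |A ∖ B| = 1 — true.
(b) dave: |A| = 5, |A ∩ B| = 2; needs |A ∩ B| > |A ∖ B| — false.
(c) bob: |A| = 5, |A ∩ B| = 2; needs |A ∩ B| > |A ∖ B| — false.
(d) frank: |A| = 6, |A ∩ B| = 3; needs |A ∩ B| ≥ 4 — false.
(e) erin: |A| = 8, |A ∩ B| = 5; needs |A ∩ B| / |A| ≥ 3/4 — false.

1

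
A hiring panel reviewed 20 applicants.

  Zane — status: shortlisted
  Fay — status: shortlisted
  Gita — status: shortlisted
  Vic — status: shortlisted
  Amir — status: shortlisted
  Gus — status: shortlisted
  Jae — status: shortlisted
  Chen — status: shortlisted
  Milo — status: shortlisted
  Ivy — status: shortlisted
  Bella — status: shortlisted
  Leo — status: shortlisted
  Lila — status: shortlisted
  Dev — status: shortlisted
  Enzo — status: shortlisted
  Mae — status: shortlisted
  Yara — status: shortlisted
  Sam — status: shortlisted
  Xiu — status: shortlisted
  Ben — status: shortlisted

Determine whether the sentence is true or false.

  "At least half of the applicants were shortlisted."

True

The determiner here denotes the relation: |A ∩ B| ≥ |A ∖ B|.
|A| = 20, |A ∩ B| = 20, |A ∖ B| = 0.
20 > 0, so the statement is true.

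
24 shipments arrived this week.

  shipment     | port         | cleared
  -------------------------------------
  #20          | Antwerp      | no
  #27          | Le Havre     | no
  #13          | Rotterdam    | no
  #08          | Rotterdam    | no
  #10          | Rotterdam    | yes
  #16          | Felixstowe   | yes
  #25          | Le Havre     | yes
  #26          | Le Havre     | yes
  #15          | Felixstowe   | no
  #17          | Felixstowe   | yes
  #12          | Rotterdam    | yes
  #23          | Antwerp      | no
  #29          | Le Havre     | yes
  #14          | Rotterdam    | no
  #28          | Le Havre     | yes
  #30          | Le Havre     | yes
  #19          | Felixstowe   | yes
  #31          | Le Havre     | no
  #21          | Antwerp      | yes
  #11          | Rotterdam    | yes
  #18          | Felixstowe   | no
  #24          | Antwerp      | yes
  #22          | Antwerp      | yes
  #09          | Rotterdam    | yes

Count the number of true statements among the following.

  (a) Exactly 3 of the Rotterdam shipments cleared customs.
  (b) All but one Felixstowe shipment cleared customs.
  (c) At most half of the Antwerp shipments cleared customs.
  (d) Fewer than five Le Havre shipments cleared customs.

(a) Rotterdam: |A| = 7, |A ∩ B| = 4; needs |A ∩ B| = 3 — false.
(b) Felixstowe: |A| = 5, |A ∩ B| = 3; needs |A ∖ B| = 1 — false.
(c) Antwerp: |A| = 5, |A ∩ B| = 3; needs |A ∩ B| ≤ |A ∖ B| — false.
(d) Le Havre: |A| = 7, |A ∩ B| = 5; needs |A ∩ B| < 5 — false.

0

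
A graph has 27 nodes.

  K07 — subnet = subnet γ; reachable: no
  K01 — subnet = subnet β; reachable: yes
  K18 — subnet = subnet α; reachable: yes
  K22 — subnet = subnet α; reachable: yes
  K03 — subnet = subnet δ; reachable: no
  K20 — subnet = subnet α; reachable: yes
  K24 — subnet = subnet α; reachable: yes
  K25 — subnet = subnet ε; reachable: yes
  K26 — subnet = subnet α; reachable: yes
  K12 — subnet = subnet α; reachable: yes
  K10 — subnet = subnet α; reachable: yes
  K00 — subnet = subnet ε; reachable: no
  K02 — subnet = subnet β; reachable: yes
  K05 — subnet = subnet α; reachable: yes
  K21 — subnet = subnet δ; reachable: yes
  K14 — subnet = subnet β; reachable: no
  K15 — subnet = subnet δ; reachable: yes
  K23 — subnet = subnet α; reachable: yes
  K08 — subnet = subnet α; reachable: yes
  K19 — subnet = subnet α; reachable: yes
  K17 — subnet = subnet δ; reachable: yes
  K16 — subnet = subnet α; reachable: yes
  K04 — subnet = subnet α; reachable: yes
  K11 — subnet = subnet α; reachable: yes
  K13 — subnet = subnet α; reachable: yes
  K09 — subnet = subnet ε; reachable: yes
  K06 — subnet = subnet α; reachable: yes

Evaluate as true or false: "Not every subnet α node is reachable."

False

The determiner here denotes the relation: A ⊄ B (|A ∖ B| ≥ 1).
|A| = 16, |A ∩ B| = 16, |A ∖ B| = 0.
So the statement is false.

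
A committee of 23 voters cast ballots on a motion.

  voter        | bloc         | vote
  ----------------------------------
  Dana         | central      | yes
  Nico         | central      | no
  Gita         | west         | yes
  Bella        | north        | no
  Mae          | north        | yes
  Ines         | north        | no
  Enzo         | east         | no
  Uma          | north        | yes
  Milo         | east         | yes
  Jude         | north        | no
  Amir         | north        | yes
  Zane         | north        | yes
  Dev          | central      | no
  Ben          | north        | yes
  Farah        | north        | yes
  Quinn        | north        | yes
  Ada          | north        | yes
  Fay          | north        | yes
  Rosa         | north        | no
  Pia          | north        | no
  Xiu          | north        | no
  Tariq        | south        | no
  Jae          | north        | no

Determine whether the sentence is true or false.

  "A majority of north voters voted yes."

The determiner here denotes the relation: |A ∩ B| > |A ∖ B|.
|A| = 16, |A ∩ B| = 9, |A ∖ B| = 7.
9 > 7, so the statement is true.

True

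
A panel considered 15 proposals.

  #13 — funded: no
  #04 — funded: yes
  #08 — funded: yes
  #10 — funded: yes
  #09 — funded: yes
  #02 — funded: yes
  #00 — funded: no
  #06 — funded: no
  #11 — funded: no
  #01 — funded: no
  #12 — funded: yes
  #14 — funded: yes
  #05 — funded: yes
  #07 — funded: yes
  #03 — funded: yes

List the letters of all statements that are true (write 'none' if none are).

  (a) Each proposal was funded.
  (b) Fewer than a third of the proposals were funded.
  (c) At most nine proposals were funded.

none

|A| = 15, |A ∩ B| = 10, |A ∖ B| = 5.
(a) A ⊆ B, i.e. every element of A is in B (|A ∖ B| = 0): fails.
(b) |A ∩ B| / |A| < 1/3: fails.
(c) |A ∩ B| ≤ 9: fails.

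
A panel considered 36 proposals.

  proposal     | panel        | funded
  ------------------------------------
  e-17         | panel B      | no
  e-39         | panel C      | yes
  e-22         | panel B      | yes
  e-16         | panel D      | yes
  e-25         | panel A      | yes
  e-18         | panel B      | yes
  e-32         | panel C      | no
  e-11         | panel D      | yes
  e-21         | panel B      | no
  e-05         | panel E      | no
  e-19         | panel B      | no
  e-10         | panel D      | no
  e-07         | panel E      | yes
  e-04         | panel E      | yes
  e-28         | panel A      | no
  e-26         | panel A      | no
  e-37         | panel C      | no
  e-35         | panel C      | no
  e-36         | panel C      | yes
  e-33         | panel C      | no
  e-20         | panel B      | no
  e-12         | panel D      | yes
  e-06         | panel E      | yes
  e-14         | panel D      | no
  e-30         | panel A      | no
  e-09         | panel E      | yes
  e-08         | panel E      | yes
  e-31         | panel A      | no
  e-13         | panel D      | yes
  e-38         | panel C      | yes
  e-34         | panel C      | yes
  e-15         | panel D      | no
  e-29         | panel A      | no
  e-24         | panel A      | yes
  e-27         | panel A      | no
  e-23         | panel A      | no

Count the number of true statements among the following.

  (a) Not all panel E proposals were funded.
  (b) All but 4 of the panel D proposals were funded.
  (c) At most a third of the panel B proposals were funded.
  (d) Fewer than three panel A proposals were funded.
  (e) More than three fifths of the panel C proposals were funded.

(a) panel E: |A| = 6, |A ∩ B| = 5; needs A ⊄ B (|A ∖ B| ≥ 1) — true.
(b) panel D: |A| = 7, |A ∩ B| = 4; needs |A ∖ B| = 4 — false.
(c) panel B: |A| = 6, |A ∩ B| = 2; needs |A ∩ B| / |A| ≤ 1/3 — true.
(d) panel A: |A| = 9, |A ∩ B| = 2; needs |A ∩ B| < 3 — true.
(e) panel C: |A| = 8, |A ∩ B| = 4; needs |A ∩ B| / |A| > 3/5 — false.

3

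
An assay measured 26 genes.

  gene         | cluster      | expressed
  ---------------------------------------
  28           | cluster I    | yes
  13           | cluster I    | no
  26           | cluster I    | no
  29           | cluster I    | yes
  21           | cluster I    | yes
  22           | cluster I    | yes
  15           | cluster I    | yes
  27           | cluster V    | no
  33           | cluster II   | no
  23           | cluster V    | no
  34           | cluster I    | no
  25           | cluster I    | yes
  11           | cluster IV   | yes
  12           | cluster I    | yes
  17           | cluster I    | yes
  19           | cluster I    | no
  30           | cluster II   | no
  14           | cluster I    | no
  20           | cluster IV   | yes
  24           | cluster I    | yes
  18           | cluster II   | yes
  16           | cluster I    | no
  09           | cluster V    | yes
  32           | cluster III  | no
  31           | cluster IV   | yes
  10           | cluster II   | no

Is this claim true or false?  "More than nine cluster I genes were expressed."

'More than nine cluster I genes were expressed' holds iff |A ∩ B| > 9.
|A| = 15, |A ∩ B| = 9, |A ∖ B| = 6.
|A ∩ B| = 9, so the statement is false.

False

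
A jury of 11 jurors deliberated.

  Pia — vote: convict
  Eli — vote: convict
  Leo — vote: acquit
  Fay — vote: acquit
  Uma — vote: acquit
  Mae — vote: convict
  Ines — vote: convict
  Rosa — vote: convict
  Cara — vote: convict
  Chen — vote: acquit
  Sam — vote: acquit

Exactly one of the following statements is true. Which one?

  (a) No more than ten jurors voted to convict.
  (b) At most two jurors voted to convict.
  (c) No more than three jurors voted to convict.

(a)

|A| = 11, |A ∩ B| = 6, |A ∖ B| = 5.
(a) requires |A ∩ B| ≤ 10: true.
(b) requires |A ∩ B| ≤ 2: false.
(c) requires |A ∩ B| ≤ 3: false.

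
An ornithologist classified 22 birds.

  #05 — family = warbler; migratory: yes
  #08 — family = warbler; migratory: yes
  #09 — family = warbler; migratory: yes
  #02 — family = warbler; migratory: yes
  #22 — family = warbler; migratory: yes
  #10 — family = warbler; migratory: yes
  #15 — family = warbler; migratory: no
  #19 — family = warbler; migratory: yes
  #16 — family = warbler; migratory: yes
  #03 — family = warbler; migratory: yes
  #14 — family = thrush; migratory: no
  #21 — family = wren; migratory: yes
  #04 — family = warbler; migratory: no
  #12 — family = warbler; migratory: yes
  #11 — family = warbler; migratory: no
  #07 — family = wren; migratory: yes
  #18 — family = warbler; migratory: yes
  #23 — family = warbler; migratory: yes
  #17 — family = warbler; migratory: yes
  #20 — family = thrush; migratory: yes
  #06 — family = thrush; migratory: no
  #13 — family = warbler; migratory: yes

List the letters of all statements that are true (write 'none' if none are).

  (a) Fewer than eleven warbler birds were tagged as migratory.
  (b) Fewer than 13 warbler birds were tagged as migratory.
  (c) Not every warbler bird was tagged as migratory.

|A| = 17, |A ∩ B| = 14, |A ∖ B| = 3.
(a) |A ∩ B| < 11: fails.
(b) |A ∩ B| < 13: fails.
(c) A ⊄ B (|A ∖ B| ≥ 1): holds.

(c)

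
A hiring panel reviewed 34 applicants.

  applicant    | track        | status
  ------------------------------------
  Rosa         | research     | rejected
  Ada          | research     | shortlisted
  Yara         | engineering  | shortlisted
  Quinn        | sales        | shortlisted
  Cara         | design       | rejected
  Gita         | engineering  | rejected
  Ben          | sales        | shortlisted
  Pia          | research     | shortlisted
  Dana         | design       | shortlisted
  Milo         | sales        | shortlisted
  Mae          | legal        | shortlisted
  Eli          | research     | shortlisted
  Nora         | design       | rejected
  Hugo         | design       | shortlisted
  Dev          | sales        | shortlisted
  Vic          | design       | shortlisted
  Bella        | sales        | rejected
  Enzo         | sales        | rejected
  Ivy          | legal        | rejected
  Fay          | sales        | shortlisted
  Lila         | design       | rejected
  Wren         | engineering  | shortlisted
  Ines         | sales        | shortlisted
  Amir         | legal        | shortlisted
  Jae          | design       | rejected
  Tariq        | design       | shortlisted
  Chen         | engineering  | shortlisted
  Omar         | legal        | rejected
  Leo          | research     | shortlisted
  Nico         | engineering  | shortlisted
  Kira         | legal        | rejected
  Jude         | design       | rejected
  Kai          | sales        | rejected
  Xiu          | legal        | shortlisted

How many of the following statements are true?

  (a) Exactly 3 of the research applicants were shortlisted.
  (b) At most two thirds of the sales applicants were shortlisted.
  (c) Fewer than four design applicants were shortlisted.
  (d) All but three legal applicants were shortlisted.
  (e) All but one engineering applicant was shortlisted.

3

(a) research: |A| = 5, |A ∩ B| = 4; needs |A ∩ B| = 3 — false.
(b) sales: |A| = 9, |A ∩ B| = 6; needs |A ∩ B| / |A| ≤ 2/3 — true.
(c) design: |A| = 9, |A ∩ B| = 4; needs |A ∩ B| < 4 — false.
(d) legal: |A| = 6, |A ∩ B| = 3; needs |A ∖ B| = 3 — true.
(e) engineering: |A| = 5, |A ∩ B| = 4; needs |A ∖ B| = 1 — true.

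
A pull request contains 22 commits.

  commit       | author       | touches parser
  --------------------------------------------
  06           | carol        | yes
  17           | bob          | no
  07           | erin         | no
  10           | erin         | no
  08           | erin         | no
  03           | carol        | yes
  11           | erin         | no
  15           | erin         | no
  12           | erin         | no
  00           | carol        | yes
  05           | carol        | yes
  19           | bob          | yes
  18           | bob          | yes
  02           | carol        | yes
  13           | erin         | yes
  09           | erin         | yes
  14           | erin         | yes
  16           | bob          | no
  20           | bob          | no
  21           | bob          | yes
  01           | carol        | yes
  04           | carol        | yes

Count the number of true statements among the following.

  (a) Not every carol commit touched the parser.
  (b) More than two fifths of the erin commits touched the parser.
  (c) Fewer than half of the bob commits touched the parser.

(a) carol: |A| = 7, |A ∩ B| = 7; needs A ⊄ B (|A ∖ B| ≥ 1) — false.
(b) erin: |A| = 9, |A ∩ B| = 3; needs |A ∩ B| / |A| > 2/5 — false.
(c) bob: |A| = 6, |A ∩ B| = 3; needs |A ∩ B| < |A ∖ B| — false.

0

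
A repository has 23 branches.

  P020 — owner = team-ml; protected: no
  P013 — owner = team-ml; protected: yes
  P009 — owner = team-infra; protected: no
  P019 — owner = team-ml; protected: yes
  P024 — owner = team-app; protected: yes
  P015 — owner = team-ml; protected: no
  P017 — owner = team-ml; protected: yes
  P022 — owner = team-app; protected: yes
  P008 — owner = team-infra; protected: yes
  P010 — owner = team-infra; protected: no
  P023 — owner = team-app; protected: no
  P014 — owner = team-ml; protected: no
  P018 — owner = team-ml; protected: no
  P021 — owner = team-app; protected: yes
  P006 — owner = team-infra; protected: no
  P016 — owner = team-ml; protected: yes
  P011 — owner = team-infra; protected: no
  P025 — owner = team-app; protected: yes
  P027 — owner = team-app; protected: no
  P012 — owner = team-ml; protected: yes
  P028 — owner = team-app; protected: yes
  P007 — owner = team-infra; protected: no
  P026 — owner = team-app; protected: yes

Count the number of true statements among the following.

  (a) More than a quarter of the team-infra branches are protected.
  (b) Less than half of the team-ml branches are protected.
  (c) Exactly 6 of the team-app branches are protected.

(a) team-infra: |A| = 6, |A ∩ B| = 1; needs |A ∩ B| / |A| > 1/4 — false.
(b) team-ml: |A| = 9, |A ∩ B| = 5; needs |A ∩ B| < |A ∖ B| — false.
(c) team-app: |A| = 8, |A ∩ B| = 6; needs |A ∩ B| = 6 — true.

1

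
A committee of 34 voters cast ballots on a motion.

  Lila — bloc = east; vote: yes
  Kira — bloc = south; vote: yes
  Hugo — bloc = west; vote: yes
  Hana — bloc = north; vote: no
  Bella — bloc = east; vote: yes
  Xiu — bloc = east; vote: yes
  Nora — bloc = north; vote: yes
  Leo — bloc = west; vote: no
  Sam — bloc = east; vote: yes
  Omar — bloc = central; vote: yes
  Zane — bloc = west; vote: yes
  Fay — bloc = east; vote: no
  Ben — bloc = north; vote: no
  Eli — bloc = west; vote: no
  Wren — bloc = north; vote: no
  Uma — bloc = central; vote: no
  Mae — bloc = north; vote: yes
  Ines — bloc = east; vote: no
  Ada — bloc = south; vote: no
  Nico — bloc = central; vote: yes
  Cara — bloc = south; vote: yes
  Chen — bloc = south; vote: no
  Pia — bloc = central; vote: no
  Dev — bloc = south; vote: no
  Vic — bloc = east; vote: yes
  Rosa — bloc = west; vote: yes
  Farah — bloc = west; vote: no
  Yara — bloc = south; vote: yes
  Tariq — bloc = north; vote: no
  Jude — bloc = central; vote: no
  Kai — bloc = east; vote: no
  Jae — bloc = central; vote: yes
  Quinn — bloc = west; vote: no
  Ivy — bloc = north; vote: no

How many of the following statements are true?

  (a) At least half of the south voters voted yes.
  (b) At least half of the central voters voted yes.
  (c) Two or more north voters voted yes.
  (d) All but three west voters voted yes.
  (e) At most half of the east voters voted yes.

(a) south: |A| = 6, |A ∩ B| = 3; needs |A ∩ B| ≥ |A ∖ B| — true.
(b) central: |A| = 6, |A ∩ B| = 3; needs |A ∩ B| ≥ |A ∖ B| — true.
(c) north: |A| = 7, |A ∩ B| = 2; needs |A ∩ B| ≥ 2 — true.
(d) west: |A| = 7, |A ∩ B| = 3; needs |A ∖ B| = 3 — false.
(e) east: |A| = 8, |A ∩ B| = 5; needs |A ∩ B| ≤ |A ∖ B| — false.

3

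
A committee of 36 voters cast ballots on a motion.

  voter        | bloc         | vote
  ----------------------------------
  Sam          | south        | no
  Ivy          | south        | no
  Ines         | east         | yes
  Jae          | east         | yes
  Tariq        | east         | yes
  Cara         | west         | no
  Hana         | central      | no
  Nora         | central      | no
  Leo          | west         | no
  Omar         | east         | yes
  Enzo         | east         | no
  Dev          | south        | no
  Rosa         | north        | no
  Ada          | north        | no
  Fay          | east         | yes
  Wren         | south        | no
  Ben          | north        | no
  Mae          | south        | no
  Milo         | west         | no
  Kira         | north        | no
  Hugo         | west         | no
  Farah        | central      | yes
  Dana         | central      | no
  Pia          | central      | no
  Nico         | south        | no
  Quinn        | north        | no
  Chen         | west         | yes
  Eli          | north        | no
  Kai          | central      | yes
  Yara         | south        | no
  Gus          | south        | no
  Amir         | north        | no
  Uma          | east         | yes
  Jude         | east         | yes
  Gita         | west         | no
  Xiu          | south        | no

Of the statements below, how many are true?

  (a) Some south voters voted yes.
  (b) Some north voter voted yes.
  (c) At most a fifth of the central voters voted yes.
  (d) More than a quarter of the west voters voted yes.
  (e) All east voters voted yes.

0

(a) south: |A| = 9, |A ∩ B| = 0; needs A ∩ B ≠ ∅ (|A ∩ B| ≥ 1) — false.
(b) north: |A| = 7, |A ∩ B| = 0; needs A ∩ B ≠ ∅ (|A ∩ B| ≥ 1) — false.
(c) central: |A| = 6, |A ∩ B| = 2; needs |A ∩ B| / |A| ≤ 1/5 — false.
(d) west: |A| = 6, |A ∩ B| = 1; needs |A ∩ B| / |A| > 1/4 — false.
(e) east: |A| = 8, |A ∩ B| = 7; needs A ⊆ B, i.e. every element of A is in B (|A ∖ B| = 0) — false.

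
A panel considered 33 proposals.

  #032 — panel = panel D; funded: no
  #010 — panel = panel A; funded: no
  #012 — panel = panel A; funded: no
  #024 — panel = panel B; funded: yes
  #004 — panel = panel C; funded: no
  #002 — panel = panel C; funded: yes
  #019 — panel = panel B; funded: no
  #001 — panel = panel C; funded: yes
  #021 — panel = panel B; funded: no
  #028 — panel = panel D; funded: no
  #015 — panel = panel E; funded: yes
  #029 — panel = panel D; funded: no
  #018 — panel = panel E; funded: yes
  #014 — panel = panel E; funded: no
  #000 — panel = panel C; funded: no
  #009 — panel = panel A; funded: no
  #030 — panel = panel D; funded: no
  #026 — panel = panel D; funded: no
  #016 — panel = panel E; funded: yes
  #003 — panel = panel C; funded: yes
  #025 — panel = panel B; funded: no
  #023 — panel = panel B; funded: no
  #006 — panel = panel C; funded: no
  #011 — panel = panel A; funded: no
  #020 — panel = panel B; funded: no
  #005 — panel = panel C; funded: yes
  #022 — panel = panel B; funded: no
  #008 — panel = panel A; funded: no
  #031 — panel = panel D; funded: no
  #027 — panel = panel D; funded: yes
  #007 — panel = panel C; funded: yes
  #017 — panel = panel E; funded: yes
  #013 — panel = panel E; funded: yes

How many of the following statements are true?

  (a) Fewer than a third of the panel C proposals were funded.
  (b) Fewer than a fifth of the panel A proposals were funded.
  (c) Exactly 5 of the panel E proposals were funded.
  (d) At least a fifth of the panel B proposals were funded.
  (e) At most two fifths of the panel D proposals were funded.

3

(a) panel C: |A| = 8, |A ∩ B| = 5; needs |A ∩ B| / |A| < 1/3 — false.
(b) panel A: |A| = 5, |A ∩ B| = 0; needs |A ∩ B| / |A| < 1/5 — true.
(c) panel E: |A| = 6, |A ∩ B| = 5; needs |A ∩ B| = 5 — true.
(d) panel B: |A| = 7, |A ∩ B| = 1; needs |A ∩ B| / |A| ≥ 1/5 — false.
(e) panel D: |A| = 7, |A ∩ B| = 1; needs |A ∩ B| / |A| ≤ 2/5 — true.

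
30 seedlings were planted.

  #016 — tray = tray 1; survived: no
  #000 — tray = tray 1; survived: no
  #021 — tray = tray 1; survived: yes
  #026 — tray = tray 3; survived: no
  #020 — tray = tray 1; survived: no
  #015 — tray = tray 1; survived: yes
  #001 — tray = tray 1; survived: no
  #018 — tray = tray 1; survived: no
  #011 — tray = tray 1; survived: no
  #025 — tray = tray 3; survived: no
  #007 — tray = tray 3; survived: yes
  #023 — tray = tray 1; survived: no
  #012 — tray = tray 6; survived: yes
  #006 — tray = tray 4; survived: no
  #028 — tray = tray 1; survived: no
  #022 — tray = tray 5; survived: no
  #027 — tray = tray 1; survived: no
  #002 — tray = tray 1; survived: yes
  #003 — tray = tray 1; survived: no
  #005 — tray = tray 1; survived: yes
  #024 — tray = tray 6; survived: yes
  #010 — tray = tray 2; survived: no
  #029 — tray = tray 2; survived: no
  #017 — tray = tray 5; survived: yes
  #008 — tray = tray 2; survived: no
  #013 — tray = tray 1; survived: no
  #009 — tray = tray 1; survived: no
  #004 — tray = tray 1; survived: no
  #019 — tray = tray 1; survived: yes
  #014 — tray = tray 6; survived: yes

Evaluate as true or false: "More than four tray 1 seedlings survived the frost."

True

The determiner here denotes the relation: |A ∩ B| > 4.
|A| = 18, |A ∩ B| = 5, |A ∖ B| = 13.
|A ∩ B| = 5, so the statement is true.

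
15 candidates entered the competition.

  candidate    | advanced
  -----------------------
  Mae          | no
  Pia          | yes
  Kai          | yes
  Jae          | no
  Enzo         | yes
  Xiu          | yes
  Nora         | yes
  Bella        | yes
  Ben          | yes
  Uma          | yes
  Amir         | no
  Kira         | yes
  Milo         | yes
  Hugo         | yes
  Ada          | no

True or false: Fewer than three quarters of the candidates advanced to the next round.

The determiner here denotes the relation: |A ∩ B| / |A| < 3/4.
|A| = 15, |A ∩ B| = 11, |A ∖ B| = 4.
|A ∩ B|/|A| = 11/15, so the statement is true.

True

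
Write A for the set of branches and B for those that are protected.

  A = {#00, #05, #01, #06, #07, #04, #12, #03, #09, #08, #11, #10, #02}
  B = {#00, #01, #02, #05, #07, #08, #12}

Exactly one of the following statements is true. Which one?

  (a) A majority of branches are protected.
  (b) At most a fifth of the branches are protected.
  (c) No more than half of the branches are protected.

(a)

|A| = 13, |A ∩ B| = 7, |A ∖ B| = 6.
(a) requires |A ∩ B| > |A ∖ B|: true.
(b) requires |A ∩ B| / |A| ≤ 1/5: false.
(c) requires |A ∩ B| ≤ |A ∖ B|: false.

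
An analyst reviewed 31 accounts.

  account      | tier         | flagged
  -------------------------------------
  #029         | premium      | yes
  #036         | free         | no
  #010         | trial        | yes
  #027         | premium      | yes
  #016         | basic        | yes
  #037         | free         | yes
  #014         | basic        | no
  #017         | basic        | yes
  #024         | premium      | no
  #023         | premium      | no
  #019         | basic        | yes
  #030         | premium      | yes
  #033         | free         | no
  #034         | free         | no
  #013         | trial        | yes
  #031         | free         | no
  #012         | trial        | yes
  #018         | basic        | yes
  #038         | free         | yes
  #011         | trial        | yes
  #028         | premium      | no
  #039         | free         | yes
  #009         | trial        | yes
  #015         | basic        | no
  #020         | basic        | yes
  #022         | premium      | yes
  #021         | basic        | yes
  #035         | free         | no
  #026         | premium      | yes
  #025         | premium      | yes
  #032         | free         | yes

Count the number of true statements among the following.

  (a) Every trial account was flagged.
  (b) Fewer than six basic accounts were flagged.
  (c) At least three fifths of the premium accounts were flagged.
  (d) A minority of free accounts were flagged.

3

(a) trial: |A| = 5, |A ∩ B| = 5; needs A ⊆ B, i.e. every element of A is in B (|A ∖ B| = 0) — true.
(b) basic: |A| = 8, |A ∩ B| = 6; needs |A ∩ B| < 6 — false.
(c) premium: |A| = 9, |A ∩ B| = 6; needs |A ∩ B| / |A| ≥ 3/5 — true.
(d) free: |A| = 9, |A ∩ B| = 4; needs |A ∩ B| < |A ∖ B| — true.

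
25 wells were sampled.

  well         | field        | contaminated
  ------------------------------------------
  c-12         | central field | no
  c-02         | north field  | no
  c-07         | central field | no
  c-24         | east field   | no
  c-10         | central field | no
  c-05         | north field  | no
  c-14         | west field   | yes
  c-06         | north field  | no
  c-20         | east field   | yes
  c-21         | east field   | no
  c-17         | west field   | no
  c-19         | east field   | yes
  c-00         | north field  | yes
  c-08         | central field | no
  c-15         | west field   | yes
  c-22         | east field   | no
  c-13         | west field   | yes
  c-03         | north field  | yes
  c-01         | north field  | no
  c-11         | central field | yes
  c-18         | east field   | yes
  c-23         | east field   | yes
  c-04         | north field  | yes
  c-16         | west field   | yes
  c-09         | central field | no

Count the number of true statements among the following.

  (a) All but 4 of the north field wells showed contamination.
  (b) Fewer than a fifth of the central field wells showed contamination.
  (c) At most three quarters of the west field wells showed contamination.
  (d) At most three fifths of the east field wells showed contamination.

3

(a) north field: |A| = 7, |A ∩ B| = 3; needs |A ∖ B| = 4 — true.
(b) central field: |A| = 6, |A ∩ B| = 1; needs |A ∩ B| / |A| < 1/5 — true.
(c) west field: |A| = 5, |A ∩ B| = 4; needs |A ∩ B| / |A| ≤ 3/4 — false.
(d) east field: |A| = 7, |A ∩ B| = 4; needs |A ∩ B| / |A| ≤ 3/5 — true.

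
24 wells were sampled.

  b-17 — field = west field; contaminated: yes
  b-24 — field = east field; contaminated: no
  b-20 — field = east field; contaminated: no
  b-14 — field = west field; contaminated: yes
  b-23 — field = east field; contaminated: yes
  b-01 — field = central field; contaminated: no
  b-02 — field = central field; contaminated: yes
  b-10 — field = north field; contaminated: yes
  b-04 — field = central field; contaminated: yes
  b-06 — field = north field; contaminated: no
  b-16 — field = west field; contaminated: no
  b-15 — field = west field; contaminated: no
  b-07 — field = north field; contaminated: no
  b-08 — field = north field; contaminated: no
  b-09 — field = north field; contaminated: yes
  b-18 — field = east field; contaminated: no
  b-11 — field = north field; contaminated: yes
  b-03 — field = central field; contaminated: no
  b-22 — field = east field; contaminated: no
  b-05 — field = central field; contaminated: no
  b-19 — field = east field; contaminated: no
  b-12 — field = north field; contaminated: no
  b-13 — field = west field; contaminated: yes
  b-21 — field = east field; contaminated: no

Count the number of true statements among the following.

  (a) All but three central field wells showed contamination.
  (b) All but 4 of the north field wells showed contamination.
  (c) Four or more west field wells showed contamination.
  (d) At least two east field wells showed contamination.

(a) central field: |A| = 5, |A ∩ B| = 2; needs |A ∖ B| = 3 — true.
(b) north field: |A| = 7, |A ∩ B| = 3; needs |A ∖ B| = 4 — true.
(c) west field: |A| = 5, |A ∩ B| = 3; needs |A ∩ B| ≥ 4 — false.
(d) east field: |A| = 7, |A ∩ B| = 1; needs |A ∩ B| ≥ 2 — false.

2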